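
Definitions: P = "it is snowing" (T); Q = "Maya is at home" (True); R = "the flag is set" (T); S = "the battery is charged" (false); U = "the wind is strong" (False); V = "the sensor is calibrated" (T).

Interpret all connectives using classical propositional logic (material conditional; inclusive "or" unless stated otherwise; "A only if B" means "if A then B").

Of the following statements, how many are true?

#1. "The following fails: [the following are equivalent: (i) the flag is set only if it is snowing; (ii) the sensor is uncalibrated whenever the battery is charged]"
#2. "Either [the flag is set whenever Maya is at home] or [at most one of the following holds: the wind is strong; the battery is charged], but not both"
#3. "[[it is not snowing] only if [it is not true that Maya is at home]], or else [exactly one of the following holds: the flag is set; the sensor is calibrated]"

#1: This is not ((R -> P) iff (S -> not V)).

R -> P = True -> True = True
not V = not True = False
S -> not V = False -> False = True
(R -> P) iff (S -> not V) = True iff True = True
not ((R -> P) iff (S -> not V)) = not True = False
So #1 is false.

#2: In symbols: (Q -> R) xor (U nand S)

Q -> R = True -> True = True
U nand S = False nand False = True
(Q -> R) xor (U nand S) = True xor True = False
Hence #2 is false.

#3: This is (not P -> not Q) or (R xor V).

not P = not True = False
not Q = not True = False
not P -> not Q = False -> False = True
R xor V = True xor True = False
(not P -> not Q) or (R xor V) = True or False = True
Thus #3 is true.

Count: 1.

1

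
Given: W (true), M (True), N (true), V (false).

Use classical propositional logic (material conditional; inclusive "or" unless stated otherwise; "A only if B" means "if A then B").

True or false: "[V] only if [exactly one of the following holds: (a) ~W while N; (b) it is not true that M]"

true

Values: V=F, W=T, N=T, M=T.
Formalization: V -> ((~W & N) xor ~M)

~W = ~T = F
~W & N = F & T = F
~M = ~T = F
(~W & N) xor ~M = F xor F = F
V -> ((~W & N) xor ~M) = F -> F = T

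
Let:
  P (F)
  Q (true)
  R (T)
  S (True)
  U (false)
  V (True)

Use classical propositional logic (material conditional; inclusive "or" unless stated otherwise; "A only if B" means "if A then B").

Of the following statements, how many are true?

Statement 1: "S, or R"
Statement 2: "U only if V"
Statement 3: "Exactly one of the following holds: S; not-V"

3

Statement 1: In symbols: S | R

S | R = T | T = T
Thus Statement 1 is true.

Statement 2: Formalization: U -> V

U -> V = F -> T = T
Hence Statement 2 is true.

Statement 3: This is S xor ~V.

~V = ~T = F
S xor ~V = T xor F = T
Thus Statement 3 is true.

Count: 3.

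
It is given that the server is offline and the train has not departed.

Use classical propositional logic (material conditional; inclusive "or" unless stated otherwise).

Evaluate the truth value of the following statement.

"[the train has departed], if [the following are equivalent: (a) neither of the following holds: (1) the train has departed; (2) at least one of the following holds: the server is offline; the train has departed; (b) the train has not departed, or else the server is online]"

Let L = "the train has departed" (F), H = "the server is online" (F).
In symbols: ((L ↓ (¬H ∨ L)) ↔ (¬L ∨ H)) → L

¬H = ¬F = T
¬H ∨ L = T ∨ F = T
L ↓ (¬H ∨ L) = F ↓ T = F
¬L = ¬F = T
¬L ∨ H = T ∨ F = T
(L ↓ (¬H ∨ L)) ↔ (¬L ∨ H) = F ↔ T = F
((L ↓ (¬H ∨ L)) ↔ (¬L ∨ H)) → L = F → F = T

The statement is true.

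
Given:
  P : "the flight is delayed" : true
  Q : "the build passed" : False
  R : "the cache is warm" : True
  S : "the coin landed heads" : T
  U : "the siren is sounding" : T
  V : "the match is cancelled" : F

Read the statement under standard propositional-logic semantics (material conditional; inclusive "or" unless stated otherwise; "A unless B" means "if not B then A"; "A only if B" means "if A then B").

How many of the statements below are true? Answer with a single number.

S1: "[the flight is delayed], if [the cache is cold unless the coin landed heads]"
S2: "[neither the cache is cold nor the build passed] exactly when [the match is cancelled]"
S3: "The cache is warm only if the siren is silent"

1

S1: This is (¬R ∨ S) → P.

¬R = ¬T = F
¬R ∨ S = F ∨ T = T
(¬R ∨ S) → P = T → T = T
So S1 is true.

S2: Parsed as (¬R ↓ Q) ↔ V

¬R = ¬T = F
¬R ↓ Q = F ↓ F = T
(¬R ↓ Q) ↔ V = T ↔ F = F
So S2 is false.

S3: This is R → ¬U.

¬U = ¬T = F
R → ¬U = T → F = F
Thus S3 is false.

Count: 1.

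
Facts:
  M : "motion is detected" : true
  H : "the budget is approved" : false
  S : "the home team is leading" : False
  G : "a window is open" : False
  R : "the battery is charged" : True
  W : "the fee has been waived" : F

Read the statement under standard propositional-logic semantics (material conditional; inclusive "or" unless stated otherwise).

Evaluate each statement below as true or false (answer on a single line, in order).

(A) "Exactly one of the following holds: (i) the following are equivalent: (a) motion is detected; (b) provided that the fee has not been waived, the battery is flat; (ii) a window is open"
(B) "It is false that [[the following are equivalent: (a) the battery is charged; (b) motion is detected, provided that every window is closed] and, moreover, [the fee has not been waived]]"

(A): Formalization: (M iff (not W -> not R)) xor G

not W = not False = True
not R = not True = False
not W -> not R = True -> False = False
M iff (not W -> not R) = True iff False = False
(M iff (not W -> not R)) xor G = False xor False = False
So (A) is false.

(B): Parsed as not ((R iff (not G -> M)) and not W)

not G = not False = True
not G -> M = True -> True = True
R iff (not G -> M) = True iff True = True
not W = not False = True
(R iff (not G -> M)) and not W = True and True = True
not ((R iff (not G -> M)) and not W) = not True = False
Thus (B) is false.

(A) false / (B) false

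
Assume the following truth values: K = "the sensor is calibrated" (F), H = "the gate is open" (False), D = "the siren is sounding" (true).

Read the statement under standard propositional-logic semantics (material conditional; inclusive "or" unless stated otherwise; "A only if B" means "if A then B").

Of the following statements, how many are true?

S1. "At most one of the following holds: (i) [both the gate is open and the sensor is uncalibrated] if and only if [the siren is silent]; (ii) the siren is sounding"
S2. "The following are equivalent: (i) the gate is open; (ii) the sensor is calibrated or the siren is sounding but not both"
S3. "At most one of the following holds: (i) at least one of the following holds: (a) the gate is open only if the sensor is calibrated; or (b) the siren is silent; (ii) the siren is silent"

1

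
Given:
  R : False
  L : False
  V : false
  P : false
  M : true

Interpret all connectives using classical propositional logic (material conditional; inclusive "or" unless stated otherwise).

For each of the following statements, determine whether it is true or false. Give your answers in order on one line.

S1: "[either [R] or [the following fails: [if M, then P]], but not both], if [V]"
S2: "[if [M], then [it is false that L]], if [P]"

S1: Formalization: V -> (R xor not (M -> P))

M -> P = True -> False = False
not (M -> P) = not False = True
R xor not (M -> P) = False xor True = True
V -> (R xor not (M -> P)) = False -> True = True
Hence S1 is true.

S2: Parsed as P -> (M -> not L)

not L = not False = True
M -> not L = True -> True = True
P -> (M -> not L) = False -> True = True
Thus S2 is true.

S1 True / S2 True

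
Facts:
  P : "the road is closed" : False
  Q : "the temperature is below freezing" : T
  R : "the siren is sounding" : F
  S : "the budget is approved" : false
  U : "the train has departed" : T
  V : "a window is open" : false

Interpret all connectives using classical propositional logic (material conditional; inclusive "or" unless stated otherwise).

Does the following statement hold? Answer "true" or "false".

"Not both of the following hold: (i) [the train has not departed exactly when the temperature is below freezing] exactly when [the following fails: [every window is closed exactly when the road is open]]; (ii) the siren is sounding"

In symbols: ((not U iff Q) iff not (not V iff not P)) nand R

not U = not True = False
not U iff Q = False iff True = False
not V = not False = True
not P = not False = True
not V iff not P = True iff True = True
not (not V iff not P) = not True = False
(not U iff Q) iff not (not V iff not P) = False iff False = True
((not U iff Q) iff not (not V iff not P)) nand R = True nand False = True

True.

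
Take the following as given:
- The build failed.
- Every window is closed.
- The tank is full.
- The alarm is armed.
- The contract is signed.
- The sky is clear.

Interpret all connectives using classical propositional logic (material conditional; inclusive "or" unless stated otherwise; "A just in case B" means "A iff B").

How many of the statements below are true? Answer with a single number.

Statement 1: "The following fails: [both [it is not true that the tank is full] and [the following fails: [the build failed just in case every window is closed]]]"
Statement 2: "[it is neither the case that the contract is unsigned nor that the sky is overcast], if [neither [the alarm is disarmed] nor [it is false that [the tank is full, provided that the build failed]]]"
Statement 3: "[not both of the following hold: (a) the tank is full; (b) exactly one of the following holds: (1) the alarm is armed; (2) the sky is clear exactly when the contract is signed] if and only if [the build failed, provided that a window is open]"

Let R = "the tank is full" (True), P = "the build passed" (False), Q = "a window is open" (False), S = "the alarm is armed" (True), U = "the contract is signed" (True), V = "the sky is overcast" (False).

Statement 1: In symbols: not (not R and not (not P iff not Q))

not R = not True = False
not P = not False = True
not Q = not False = True
not P iff not Q = True iff True = True
not (not P iff not Q) = not True = False
not R and not (not P iff not Q) = False and False = False
not (not R and not (not P iff not Q)) = not False = True
So Statement 1 is true.

Statement 2: In symbols: (not S nor not (not P -> R)) -> (not U nor V)

not S = not True = False
not P = not False = True
not P -> R = True -> True = True
not (not P -> R) = not True = False
not S nor not (not P -> R) = False nor False = True
not U = not True = False
not U nor V = False nor False = True
(not S nor not (not P -> R)) -> (not U nor V) = True -> True = True
So Statement 2 is true.

Statement 3: This is (R nand (S xor (not V iff U))) iff (Q -> not P).

not V = not False = True
not V iff U = True iff True = True
S xor (not V iff U) = True xor True = False
R nand (S xor (not V iff U)) = True nand False = True
not P = not False = True
Q -> not P = False -> True = True
(R nand (S xor (not V iff U))) iff (Q -> not P) = True iff True = True
So Statement 3 is true.

True statements: 3.

3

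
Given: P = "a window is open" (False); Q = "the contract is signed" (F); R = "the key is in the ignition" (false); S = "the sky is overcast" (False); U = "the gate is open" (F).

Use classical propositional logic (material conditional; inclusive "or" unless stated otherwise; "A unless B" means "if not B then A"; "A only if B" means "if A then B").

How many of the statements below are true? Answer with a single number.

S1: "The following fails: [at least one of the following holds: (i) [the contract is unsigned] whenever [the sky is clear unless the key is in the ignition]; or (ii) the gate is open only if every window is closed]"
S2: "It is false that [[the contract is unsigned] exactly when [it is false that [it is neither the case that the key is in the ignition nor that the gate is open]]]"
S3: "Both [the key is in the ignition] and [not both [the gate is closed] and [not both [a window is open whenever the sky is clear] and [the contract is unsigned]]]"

1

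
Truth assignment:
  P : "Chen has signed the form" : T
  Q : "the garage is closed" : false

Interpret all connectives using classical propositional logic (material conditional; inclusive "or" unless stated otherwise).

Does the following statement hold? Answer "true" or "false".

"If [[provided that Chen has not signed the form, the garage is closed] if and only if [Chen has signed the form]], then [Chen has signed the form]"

The statement is true.

Values: P=True, Q=False.
This is ((not P -> Q) iff P) -> P.

not P = not True = False
not P -> Q = False -> False = True
(not P -> Q) iff P = True iff True = True
((not P -> Q) iff P) -> P = True -> True = True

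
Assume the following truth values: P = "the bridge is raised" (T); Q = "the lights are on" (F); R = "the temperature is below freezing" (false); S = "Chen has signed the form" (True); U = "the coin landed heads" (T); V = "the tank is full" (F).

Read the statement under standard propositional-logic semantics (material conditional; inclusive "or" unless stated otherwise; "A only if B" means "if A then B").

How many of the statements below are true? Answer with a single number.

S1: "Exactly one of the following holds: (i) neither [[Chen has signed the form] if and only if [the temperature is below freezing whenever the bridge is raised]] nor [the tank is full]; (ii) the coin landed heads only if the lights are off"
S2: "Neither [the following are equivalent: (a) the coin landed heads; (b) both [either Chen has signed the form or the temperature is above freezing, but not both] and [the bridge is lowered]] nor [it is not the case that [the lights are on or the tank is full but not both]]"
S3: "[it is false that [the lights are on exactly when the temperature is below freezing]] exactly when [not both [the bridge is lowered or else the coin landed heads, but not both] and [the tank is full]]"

0

S1: In symbols: ((S ↔ (P → R)) ↓ V) ⊕ (U → ¬Q)

P → R = T → F = F
S ↔ (P → R) = T ↔ F = F
(S ↔ (P → R)) ↓ V = F ↓ F = T
¬Q = ¬F = T
U → ¬Q = T → T = T
((S ↔ (P → R)) ↓ V) ⊕ (U → ¬Q) = T ⊕ T = F
So S1 is false.

S2: Parsed as (U ↔ ((S ⊕ ¬R) ∧ ¬P)) ↓ ¬(Q ⊕ V)

¬R = ¬F = T
S ⊕ ¬R = T ⊕ T = F
¬P = ¬T = F
(S ⊕ ¬R) ∧ ¬P = F ∧ F = F
U ↔ ((S ⊕ ¬R) ∧ ¬P) = T ↔ F = F
Q ⊕ V = F ⊕ F = F
¬(Q ⊕ V) = ¬F = T
(U ↔ ((S ⊕ ¬R) ∧ ¬P)) ↓ ¬(Q ⊕ V) = F ↓ T = F
Thus S2 is false.

S3: Parsed as ¬(Q ↔ R) ↔ ((¬P ⊕ U) ↑ V)

Q ↔ R = F ↔ F = T
¬(Q ↔ R) = ¬T = F
¬P = ¬T = F
¬P ⊕ U = F ⊕ T = T
(¬P ⊕ U) ↑ V = T ↑ F = T
¬(Q ↔ R) ↔ ((¬P ⊕ U) ↑ V) = F ↔ T = F
Thus S3 is false.

Count: 0.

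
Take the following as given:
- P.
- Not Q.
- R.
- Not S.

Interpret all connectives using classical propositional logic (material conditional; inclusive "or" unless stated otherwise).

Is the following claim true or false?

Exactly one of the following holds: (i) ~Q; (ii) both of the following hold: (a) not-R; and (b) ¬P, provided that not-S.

In symbols: ¬Q ⊕ (¬R ∧ (¬S → ¬P))

¬Q = ¬F = T
¬R = ¬T = F
¬S = ¬F = T
¬P = ¬T = F
¬S → ¬P = T → F = F
¬R ∧ (¬S → ¬P) = F ∧ F = F
¬Q ⊕ (¬R ∧ (¬S → ¬P)) = T ⊕ F = T

True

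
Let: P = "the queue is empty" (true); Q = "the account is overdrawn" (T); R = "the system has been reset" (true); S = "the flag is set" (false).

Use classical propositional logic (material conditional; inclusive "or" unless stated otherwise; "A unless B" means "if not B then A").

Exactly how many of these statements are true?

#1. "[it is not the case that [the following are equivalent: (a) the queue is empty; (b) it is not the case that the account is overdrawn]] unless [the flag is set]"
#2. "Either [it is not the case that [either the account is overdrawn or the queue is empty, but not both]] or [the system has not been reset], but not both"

#1: This is not (P iff not Q) or S.

not Q = not True = False
P iff not Q = True iff False = False
not (P iff not Q) = not False = True
not (P iff not Q) or S = True or False = True
Hence #1 is true.

#2: In symbols: not (Q xor P) xor not R

Q xor P = True xor True = False
not (Q xor P) = not False = True
not R = not True = False
not (Q xor P) xor not R = True xor False = True
Thus #2 is true.

Count: 2.

2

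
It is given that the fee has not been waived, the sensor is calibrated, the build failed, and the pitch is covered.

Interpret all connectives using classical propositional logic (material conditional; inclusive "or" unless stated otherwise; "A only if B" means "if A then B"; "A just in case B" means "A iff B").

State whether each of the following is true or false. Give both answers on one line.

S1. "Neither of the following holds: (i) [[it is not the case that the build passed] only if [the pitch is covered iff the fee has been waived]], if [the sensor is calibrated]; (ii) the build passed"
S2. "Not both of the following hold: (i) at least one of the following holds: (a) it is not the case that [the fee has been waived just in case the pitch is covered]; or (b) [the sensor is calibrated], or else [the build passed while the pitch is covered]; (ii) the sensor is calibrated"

S1 True; S2 False

Let Q = "the sensor is calibrated" (T), R = "the build passed" (F), S = "the pitch is covered" (T), P = "the fee has been waived" (F).

S1: Formalization: (Q → (¬R → (S ↔ P))) ↓ R

¬R = ¬F = T
S ↔ P = T ↔ F = F
¬R → (S ↔ P) = T → F = F
Q → (¬R → (S ↔ P)) = T → F = F
(Q → (¬R → (S ↔ P))) ↓ R = F ↓ F = T
Hence S1 is true.

S2: Formalization: (¬(P ↔ S) ∨ (Q ∨ (R ∧ S))) ↑ Q

P ↔ S = F ↔ T = F
¬(P ↔ S) = ¬F = T
R ∧ S = F ∧ T = F
Q ∨ (R ∧ S) = T ∨ F = T
¬(P ↔ S) ∨ (Q ∨ (R ∧ S)) = T ∨ T = T
(¬(P ↔ S) ∨ (Q ∨ (R ∧ S))) ↑ Q = T ↑ T = F
Hence S2 is false.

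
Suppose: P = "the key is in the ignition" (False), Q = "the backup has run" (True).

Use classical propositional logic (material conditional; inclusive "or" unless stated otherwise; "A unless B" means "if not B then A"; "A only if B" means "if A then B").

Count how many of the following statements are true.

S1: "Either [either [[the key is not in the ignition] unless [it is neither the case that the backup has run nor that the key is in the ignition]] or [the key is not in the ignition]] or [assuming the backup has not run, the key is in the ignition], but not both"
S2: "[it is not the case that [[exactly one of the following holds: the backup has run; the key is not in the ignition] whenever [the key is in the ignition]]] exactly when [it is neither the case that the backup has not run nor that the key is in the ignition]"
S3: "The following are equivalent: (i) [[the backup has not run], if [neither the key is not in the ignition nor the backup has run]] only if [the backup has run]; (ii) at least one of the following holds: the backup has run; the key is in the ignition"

1

S1: In symbols: ((~P | (Q nor P)) | ~P) xor (~Q -> P)

~P = ~F = T
Q nor P = T nor F = F
~P | (Q nor P) = T | F = T
~P = ~F = T
(~P | (Q nor P)) | ~P = T | T = T
~Q = ~T = F
~Q -> P = F -> F = T
((~P | (Q nor P)) | ~P) xor (~Q -> P) = T xor T = F
So S1 is false.

S2: Formalization: ~(P -> (Q xor ~P)) <-> (~Q nor P)

~P = ~F = T
Q xor ~P = T xor T = F
P -> (Q xor ~P) = F -> F = T
~(P -> (Q xor ~P)) = ~T = F
~Q = ~T = F
~Q nor P = F nor F = T
~(P -> (Q xor ~P)) <-> (~Q nor P) = F <-> T = F
Hence S2 is false.

S3: This is (((~P nor Q) -> ~Q) -> Q) <-> (Q | P).

~P = ~F = T
~P nor Q = T nor T = F
~Q = ~T = F
(~P nor Q) -> ~Q = F -> F = T
((~P nor Q) -> ~Q) -> Q = T -> T = T
Q | P = T | F = T
(((~P nor Q) -> ~Q) -> Q) <-> (Q | P) = T <-> T = T
Thus S3 is true.

1 of the 3 statements is true (S3).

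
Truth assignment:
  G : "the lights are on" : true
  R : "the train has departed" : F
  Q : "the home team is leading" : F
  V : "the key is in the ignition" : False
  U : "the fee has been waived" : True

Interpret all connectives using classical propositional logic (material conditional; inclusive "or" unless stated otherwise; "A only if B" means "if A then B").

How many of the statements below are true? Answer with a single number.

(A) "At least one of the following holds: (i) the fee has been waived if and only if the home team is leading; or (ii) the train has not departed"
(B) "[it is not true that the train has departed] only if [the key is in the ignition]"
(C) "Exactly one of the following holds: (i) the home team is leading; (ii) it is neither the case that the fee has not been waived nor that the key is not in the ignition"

1

(A): Parsed as (U ↔ Q) ∨ ¬R

U ↔ Q = T ↔ F = F
¬R = ¬F = T
(U ↔ Q) ∨ ¬R = F ∨ T = T
Hence (A) is true.

(B): Formalization: ¬R → V

¬R = ¬F = T
¬R → V = T → F = F
Hence (B) is false.

(C): This is Q ⊕ (¬U ↓ ¬V).

¬U = ¬T = F
¬V = ¬F = T
¬U ↓ ¬V = F ↓ T = F
Q ⊕ (¬U ↓ ¬V) = F ⊕ F = F
So (C) is false.

Count: 1.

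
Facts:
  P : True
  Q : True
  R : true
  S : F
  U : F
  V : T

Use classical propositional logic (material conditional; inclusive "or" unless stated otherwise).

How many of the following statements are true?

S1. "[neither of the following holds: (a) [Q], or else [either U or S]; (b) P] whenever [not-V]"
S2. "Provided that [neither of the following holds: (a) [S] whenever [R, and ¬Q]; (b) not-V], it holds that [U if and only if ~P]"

2

S1: Parsed as ¬V → ((Q ∨ (U ∨ S)) ↓ P)

¬V = ¬T = F
U ∨ S = F ∨ F = F
Q ∨ (U ∨ S) = T ∨ F = T
(Q ∨ (U ∨ S)) ↓ P = T ↓ T = F
¬V → ((Q ∨ (U ∨ S)) ↓ P) = F → F = T
Hence S1 is true.

S2: Formalization: (((R ∧ ¬Q) → S) ↓ ¬V) → (U ↔ ¬P)

¬Q = ¬T = F
R ∧ ¬Q = T ∧ F = F
(R ∧ ¬Q) → S = F → F = T
¬V = ¬T = F
((R ∧ ¬Q) → S) ↓ ¬V = T ↓ F = F
¬P = ¬T = F
U ↔ ¬P = F ↔ F = T
(((R ∧ ¬Q) → S) ↓ ¬V) → (U ↔ ¬P) = F → T = T
Thus S2 is true.

Count: 2.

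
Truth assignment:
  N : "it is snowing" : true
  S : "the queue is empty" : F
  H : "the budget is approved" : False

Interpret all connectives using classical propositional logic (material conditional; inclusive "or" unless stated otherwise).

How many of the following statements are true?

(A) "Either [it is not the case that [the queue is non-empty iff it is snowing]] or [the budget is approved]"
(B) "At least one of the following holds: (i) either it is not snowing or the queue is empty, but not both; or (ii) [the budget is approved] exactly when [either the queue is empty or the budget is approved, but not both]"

(A): Parsed as not (not S iff N) or H

not S = not False = True
not S iff N = True iff True = True
not (not S iff N) = not True = False
not (not S iff N) or H = False or False = False
Thus (A) is false.

(B): This is (not N xor S) or (H iff (S xor H)).

not N = not True = False
not N xor S = False xor False = False
S xor H = False xor False = False
H iff (S xor H) = False iff False = True
(not N xor S) or (H iff (S xor H)) = False or True = True
So (B) is true.

True statements: 1.

1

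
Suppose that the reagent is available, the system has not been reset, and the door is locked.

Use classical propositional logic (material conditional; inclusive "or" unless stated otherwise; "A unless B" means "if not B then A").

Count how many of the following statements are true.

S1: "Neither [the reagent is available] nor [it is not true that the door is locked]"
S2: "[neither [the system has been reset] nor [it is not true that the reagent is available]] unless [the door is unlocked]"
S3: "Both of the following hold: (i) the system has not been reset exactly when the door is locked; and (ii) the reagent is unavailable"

Let N = "the reagent is available" (T), G = "the door is locked" (T), Q = "the system has been reset" (F).

S1: In symbols: N nor ~G

~G = ~T = F
N nor ~G = T nor F = F
Thus S1 is false.

S2: This is (Q nor ~N) | ~G.

~N = ~T = F
Q nor ~N = F nor F = T
~G = ~T = F
(Q nor ~N) | ~G = T | F = T
Thus S2 is true.

S3: Formalization: (~Q <-> G) & ~N

~Q = ~F = T
~Q <-> G = T <-> T = T
~N = ~T = F
(~Q <-> G) & ~N = T & F = F
So S3 is false.

True statements: 1 (S2).

1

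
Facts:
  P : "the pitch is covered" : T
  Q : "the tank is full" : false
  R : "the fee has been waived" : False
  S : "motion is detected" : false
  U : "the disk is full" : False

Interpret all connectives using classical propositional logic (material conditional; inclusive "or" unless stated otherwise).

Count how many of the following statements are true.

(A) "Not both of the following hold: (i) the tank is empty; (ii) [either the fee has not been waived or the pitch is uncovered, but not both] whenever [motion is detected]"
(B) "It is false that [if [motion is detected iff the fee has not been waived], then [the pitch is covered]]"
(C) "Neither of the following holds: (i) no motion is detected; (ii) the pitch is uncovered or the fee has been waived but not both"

0

(A): Parsed as ¬Q ↑ (S → (¬R ⊕ ¬P))

¬Q = ¬F = T
¬R = ¬F = T
¬P = ¬T = F
¬R ⊕ ¬P = T ⊕ F = T
S → (¬R ⊕ ¬P) = F → T = T
¬Q ↑ (S → (¬R ⊕ ¬P)) = T ↑ T = F
Hence (A) is false.

(B): Formalization: ¬((S ↔ ¬R) → P)

¬R = ¬F = T
S ↔ ¬R = F ↔ T = F
(S ↔ ¬R) → P = F → T = T
¬((S ↔ ¬R) → P) = ¬T = F
So (B) is false.

(C): Formalization: ¬S ↓ (¬P ⊕ R)

¬S = ¬F = T
¬P = ¬T = F
¬P ⊕ R = F ⊕ F = F
¬S ↓ (¬P ⊕ R) = T ↓ F = F
Hence (C) is false.

True statements: 0 (none).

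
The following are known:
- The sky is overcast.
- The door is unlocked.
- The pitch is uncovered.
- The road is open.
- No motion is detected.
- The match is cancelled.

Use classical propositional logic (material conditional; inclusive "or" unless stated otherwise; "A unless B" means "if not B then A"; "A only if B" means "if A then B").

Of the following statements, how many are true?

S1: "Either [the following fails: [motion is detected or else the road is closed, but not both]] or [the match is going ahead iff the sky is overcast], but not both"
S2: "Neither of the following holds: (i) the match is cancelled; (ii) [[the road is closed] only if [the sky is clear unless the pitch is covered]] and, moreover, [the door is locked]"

Let U = "motion is detected" (F), S = "the road is closed" (F), V = "the match is cancelled" (T), P = "the sky is overcast" (T), R = "the pitch is covered" (F), Q = "the door is locked" (F).

S1: This is ¬(U ⊕ S) ⊕ (¬V ↔ P).

U ⊕ S = F ⊕ F = F
¬(U ⊕ S) = ¬F = T
¬V = ¬T = F
¬V ↔ P = F ↔ T = F
¬(U ⊕ S) ⊕ (¬V ↔ P) = T ⊕ F = T
Thus S1 is true.

S2: In symbols: V ↓ ((S → (¬P ∨ R)) ∧ Q)

¬P = ¬T = F
¬P ∨ R = F ∨ F = F
S → (¬P ∨ R) = F → F = T
(S → (¬P ∨ R)) ∧ Q = T ∧ F = F
V ↓ ((S → (¬P ∨ R)) ∧ Q) = T ↓ F = F
So S2 is false.

True statements: 1 (S1).

1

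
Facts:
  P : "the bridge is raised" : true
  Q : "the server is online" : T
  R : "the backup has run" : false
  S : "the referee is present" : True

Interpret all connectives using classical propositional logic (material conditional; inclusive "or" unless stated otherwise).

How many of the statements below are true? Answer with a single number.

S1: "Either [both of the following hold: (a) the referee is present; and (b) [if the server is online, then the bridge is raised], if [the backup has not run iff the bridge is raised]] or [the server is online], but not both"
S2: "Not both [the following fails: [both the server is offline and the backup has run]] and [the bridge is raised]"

S1: This is (S ∧ ((¬R ↔ P) → (Q → P))) ⊕ Q.

¬R = ¬F = T
¬R ↔ P = T ↔ T = T
Q → P = T → T = T
(¬R ↔ P) → (Q → P) = T → T = T
S ∧ ((¬R ↔ P) → (Q → P)) = T ∧ T = T
(S ∧ ((¬R ↔ P) → (Q → P))) ⊕ Q = T ⊕ T = F
So S1 is false.

S2: Formalization: ¬(¬Q ∧ R) ↑ P

¬Q = ¬T = F
¬Q ∧ R = F ∧ F = F
¬(¬Q ∧ R) = ¬F = T
¬(¬Q ∧ R) ↑ P = T ↑ T = F
Hence S2 is false.

True statements: 0 (none).

0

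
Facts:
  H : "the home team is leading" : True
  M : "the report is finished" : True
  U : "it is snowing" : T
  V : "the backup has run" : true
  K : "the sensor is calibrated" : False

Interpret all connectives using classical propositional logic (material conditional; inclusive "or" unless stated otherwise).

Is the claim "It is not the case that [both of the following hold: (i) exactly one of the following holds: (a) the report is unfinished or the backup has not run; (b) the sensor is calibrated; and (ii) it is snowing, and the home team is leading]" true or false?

Values: M=T, V=T, K=F, U=T, H=T.
This is ¬(((¬M ∨ ¬V) ⊕ K) ∧ (U ∧ H)).

¬M = ¬T = F
¬V = ¬T = F
¬M ∨ ¬V = F ∨ F = F
(¬M ∨ ¬V) ⊕ K = F ⊕ F = F
U ∧ H = T ∧ T = T
((¬M ∨ ¬V) ⊕ K) ∧ (U ∧ H) = F ∧ T = F
¬(((¬M ∨ ¬V) ⊕ K) ∧ (U ∧ H)) = ¬F = T

True.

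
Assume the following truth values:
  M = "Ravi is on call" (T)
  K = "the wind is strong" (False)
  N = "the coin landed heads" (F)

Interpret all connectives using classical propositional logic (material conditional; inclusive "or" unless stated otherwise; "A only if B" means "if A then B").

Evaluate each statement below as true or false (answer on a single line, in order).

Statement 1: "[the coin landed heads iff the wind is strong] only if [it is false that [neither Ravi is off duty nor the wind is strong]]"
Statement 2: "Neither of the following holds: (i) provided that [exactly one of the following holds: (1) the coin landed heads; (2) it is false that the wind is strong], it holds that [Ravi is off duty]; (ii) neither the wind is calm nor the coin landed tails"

Statement 1 False, Statement 2 True

Statement 1: In symbols: (N <-> K) -> ~(~M nor K)

N <-> K = F <-> F = T
~M = ~T = F
~M nor K = F nor F = T
~(~M nor K) = ~T = F
(N <-> K) -> ~(~M nor K) = T -> F = F
So Statement 1 is false.

Statement 2: Formalization: ((N xor ~K) -> ~M) nor (~K nor ~N)

~K = ~F = T
N xor ~K = F xor T = T
~M = ~T = F
(N xor ~K) -> ~M = T -> F = F
~K = ~F = T
~N = ~F = T
~K nor ~N = T nor T = F
((N xor ~K) -> ~M) nor (~K nor ~N) = F nor F = T
So Statement 2 is true.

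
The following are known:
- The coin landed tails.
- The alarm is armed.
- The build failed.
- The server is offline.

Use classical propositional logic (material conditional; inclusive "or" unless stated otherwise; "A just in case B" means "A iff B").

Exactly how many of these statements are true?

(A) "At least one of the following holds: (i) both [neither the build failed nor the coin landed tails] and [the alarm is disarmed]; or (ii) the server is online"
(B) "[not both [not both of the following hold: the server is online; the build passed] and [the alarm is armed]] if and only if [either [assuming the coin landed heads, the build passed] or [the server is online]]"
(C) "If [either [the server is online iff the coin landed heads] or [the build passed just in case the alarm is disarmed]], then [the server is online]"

Let S = "the build passed" (False), Q = "the coin landed heads" (False), V = "the alarm is armed" (True), H = "the server is online" (False).

(A): In symbols: ((not S nor not Q) and not V) or H

not S = not False = True
not Q = not False = True
not S nor not Q = True nor True = False
not V = not True = False
(not S nor not Q) and not V = False and False = False
((not S nor not Q) and not V) or H = False or False = False
Thus (A) is false.

(B): This is ((H nand S) nand V) iff ((Q -> S) or H).

H nand S = False nand False = True
(H nand S) nand V = True nand True = False
Q -> S = False -> False = True
(Q -> S) or H = True or False = True
((H nand S) nand V) iff ((Q -> S) or H) = False iff True = False
So (B) is false.

(C): This is ((H iff Q) or (S iff not V)) -> H.

H iff Q = False iff False = True
not V = not True = False
S iff not V = False iff False = True
(H iff Q) or (S iff not V) = True or True = True
((H iff Q) or (S iff not V)) -> H = True -> False = False
Thus (C) is false.

Count: 0.

0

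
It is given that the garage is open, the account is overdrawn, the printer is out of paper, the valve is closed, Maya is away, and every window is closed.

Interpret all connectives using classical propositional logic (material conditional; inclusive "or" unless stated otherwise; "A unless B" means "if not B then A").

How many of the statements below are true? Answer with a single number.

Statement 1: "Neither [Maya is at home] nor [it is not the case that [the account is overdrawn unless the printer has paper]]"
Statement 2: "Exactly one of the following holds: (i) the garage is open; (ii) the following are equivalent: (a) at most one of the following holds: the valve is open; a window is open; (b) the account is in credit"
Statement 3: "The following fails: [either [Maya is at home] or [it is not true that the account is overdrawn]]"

3

Let Q = "Maya is at home" (False), V = "the account is overdrawn" (True), S = "the printer has paper" (False), R = "the garage is closed" (False), H = "the valve is open" (False), W = "a window is open" (False).

Statement 1: Formalization: Q nor not (V or S)

V or S = True or False = True
not (V or S) = not True = False
Q nor not (V or S) = False nor False = True
Thus Statement 1 is true.

Statement 2: Formalization: not R xor ((H nand W) iff not V)

not R = not False = True
H nand W = False nand False = True
not V = not True = False
(H nand W) iff not V = True iff False = False
not R xor ((H nand W) iff not V) = True xor False = True
So Statement 2 is true.

Statement 3: Parsed as not (Q or not V)

not V = not True = False
Q or not V = False or False = False
not (Q or not V) = not False = True
Thus Statement 3 is true.

Count: 3.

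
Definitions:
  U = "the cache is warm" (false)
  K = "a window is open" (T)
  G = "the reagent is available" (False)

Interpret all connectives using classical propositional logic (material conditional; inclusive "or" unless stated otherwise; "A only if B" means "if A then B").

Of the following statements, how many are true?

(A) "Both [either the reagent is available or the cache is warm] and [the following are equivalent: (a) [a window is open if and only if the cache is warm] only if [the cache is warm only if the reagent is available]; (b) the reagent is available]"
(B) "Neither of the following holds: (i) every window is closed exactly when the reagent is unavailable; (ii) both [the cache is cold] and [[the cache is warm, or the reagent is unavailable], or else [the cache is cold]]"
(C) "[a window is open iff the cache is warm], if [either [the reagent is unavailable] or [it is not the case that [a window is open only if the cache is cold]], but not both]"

0

(A): This is (G or U) and (((K iff U) -> (U -> G)) iff G).

G or U = False or False = False
K iff U = True iff False = False
U -> G = False -> False = True
(K iff U) -> (U -> G) = False -> True = True
((K iff U) -> (U -> G)) iff G = True iff False = False
(G or U) and (((K iff U) -> (U -> G)) iff G) = False and False = False
So (A) is false.

(B): In symbols: (not K iff not G) nor (not U and ((U or not G) or not U))

not K = not True = False
not G = not False = True
not K iff not G = False iff True = False
not U = not False = True
not G = not False = True
U or not G = False or True = True
not U = not False = True
(U or not G) or not U = True or True = True
not U and ((U or not G) or not U) = True and True = True
(not K iff not G) nor (not U and ((U or not G) or not U)) = False nor True = False
Thus (B) is false.

(C): In symbols: (not G xor not (K -> not U)) -> (K iff U)

not G = not False = True
not U = not False = True
K -> not U = True -> True = True
not (K -> not U) = not True = False
not G xor not (K -> not U) = True xor False = True
K iff U = True iff False = False
(not G xor not (K -> not U)) -> (K iff U) = True -> False = False
Hence (C) is false.

True statements: 0 (none).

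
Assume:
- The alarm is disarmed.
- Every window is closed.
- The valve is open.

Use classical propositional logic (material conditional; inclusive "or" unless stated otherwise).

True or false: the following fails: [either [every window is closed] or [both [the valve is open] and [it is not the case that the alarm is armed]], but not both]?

True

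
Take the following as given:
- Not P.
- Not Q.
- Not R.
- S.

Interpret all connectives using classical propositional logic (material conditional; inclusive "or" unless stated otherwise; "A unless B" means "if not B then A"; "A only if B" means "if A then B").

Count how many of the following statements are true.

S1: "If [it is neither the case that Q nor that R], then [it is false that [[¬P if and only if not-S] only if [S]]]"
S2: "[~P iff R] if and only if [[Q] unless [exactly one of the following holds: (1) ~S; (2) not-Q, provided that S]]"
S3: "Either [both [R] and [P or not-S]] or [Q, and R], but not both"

0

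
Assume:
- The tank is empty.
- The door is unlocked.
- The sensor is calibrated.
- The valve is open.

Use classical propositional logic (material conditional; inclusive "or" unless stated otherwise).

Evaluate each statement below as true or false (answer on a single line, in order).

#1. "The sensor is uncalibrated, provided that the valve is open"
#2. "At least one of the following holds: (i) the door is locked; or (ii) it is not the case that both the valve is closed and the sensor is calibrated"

#1 False / #2 True

Let N = "the valve is open" (T), G = "the sensor is calibrated" (T), H = "the door is locked" (F).

#1: Parsed as N → ¬G

¬G = ¬T = F
N → ¬G = T → F = F
Thus #1 is false.

#2: Formalization: H ∨ (¬N ↑ G)

¬N = ¬T = F
¬N ↑ G = F ↑ T = T
H ∨ (¬N ↑ G) = F ∨ T = T
Thus #2 is true.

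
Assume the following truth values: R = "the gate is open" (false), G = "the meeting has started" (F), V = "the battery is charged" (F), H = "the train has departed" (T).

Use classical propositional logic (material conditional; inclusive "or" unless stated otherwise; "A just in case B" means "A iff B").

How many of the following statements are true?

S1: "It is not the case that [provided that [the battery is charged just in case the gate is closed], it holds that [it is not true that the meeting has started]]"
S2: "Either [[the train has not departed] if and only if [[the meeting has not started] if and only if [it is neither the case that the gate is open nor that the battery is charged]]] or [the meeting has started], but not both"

0

S1: Parsed as not ((V iff not R) -> not G)

not R = not False = True
V iff not R = False iff True = False
not G = not False = True
(V iff not R) -> not G = False -> True = True
not ((V iff not R) -> not G) = not True = False
Hence S1 is false.

S2: Parsed as (not H iff (not G iff (R nor V))) xor G

not H = not True = False
not G = not False = True
R nor V = False nor False = True
not G iff (R nor V) = True iff True = True
not H iff (not G iff (R nor V)) = False iff True = False
(not H iff (not G iff (R nor V))) xor G = False xor False = False
Thus S2 is false.

Count: 0.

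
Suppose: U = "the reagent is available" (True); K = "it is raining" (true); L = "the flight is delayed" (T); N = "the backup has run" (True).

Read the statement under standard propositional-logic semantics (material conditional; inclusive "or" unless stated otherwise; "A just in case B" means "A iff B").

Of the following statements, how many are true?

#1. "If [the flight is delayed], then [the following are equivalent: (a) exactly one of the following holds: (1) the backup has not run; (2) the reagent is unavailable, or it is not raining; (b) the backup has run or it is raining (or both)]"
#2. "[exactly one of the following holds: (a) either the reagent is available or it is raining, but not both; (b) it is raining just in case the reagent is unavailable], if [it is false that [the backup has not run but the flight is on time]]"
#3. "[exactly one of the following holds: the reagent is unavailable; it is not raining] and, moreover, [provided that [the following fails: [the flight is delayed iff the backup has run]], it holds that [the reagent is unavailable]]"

0

#1: In symbols: L → ((¬N ⊕ (¬U ∨ ¬K)) ↔ (N ∨ K))

¬N = ¬T = F
¬U = ¬T = F
¬K = ¬T = F
¬U ∨ ¬K = F ∨ F = F
¬N ⊕ (¬U ∨ ¬K) = F ⊕ F = F
N ∨ K = T ∨ T = T
(¬N ⊕ (¬U ∨ ¬K)) ↔ (N ∨ K) = F ↔ T = F
L → ((¬N ⊕ (¬U ∨ ¬K)) ↔ (N ∨ K)) = T → F = F
Thus #1 is false.

#2: Formalization: ¬(¬N ∧ ¬L) → ((U ⊕ K) ⊕ (K ↔ ¬U))

¬N = ¬T = F
¬L = ¬T = F
¬N ∧ ¬L = F ∧ F = F
¬(¬N ∧ ¬L) = ¬F = T
U ⊕ K = T ⊕ T = F
¬U = ¬T = F
K ↔ ¬U = T ↔ F = F
(U ⊕ K) ⊕ (K ↔ ¬U) = F ⊕ F = F
¬(¬N ∧ ¬L) → ((U ⊕ K) ⊕ (K ↔ ¬U)) = T → F = F
Hence #2 is false.

#3: Parsed as (¬U ⊕ ¬K) ∧ (¬(L ↔ N) → ¬U)

¬U = ¬T = F
¬K = ¬T = F
¬U ⊕ ¬K = F ⊕ F = F
L ↔ N = T ↔ T = T
¬(L ↔ N) = ¬T = F
¬U = ¬T = F
¬(L ↔ N) → ¬U = F → F = T
(¬U ⊕ ¬K) ∧ (¬(L ↔ N) → ¬U) = F ∧ T = F
Thus #3 is false.

True statements: 0 (none).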